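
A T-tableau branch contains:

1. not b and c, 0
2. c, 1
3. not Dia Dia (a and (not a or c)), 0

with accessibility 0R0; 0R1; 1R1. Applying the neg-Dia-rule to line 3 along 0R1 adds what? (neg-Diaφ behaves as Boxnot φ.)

not Dia (a and (not a or c)), 1

neg-Diaφ behaves as Boxnot φ: propagate the negated body to each accessible world.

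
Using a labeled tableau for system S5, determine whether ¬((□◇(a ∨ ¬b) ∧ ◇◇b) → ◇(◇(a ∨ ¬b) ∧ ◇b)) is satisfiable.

Unsatisfiable

1. ¬((□◇(a ∨ ¬b) ∧ ◇◇b) → ◇(◇(a ∨ ¬b) ∧ ◇b)), w0
2. □◇(a ∨ ¬b) ∧ ◇◇b, w0
3. ¬◇(◇(a ∨ ¬b) ∧ ◇b), w0
4. □◇(a ∨ ¬b), w0
5. ◇◇b, w0
6. ¬(◇(a ∨ ¬b) ∧ ◇b), w0
7. ◇(a ∨ ¬b), w0
8. ¬◇b, w0
9. ¬b, w0
10. ◇b, w1
11. ¬(◇(a ∨ ¬b) ∧ ◇b), w1
12. ◇(a ∨ ¬b), w1
13. ¬b, w1
14. ¬◇b, w1
15. a ∨ ¬b, w2
16. ¬(◇(a ∨ ¬b) ∧ ◇b), w2
17. ◇(a ∨ ¬b), w2
18. ¬b, w2
19. ¬◇b, w2
20. b, w3
21. ¬(◇(a ∨ ¬b) ∧ ◇b), w3
22. ◇(a ∨ ¬b), w3
23. ¬b, w3
Accessibility: w0Rw0, w0Rw1, w0Rw2, w0Rw3, w1Rw0, w1Rw1, w1Rw2, w1Rw3, w2Rw0, w2Rw1, w2Rw2, w2Rw3, w3Rw0, w3Rw1, w3Rw2, w3Rw3
Branch closes: b and ¬b both at w3.
(One branch shown.) All branches close.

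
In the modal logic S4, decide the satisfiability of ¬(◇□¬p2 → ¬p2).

1. ¬(◇□¬p2 → ¬p2), 0
2. ◇□¬p2, 0   [¬→-rule on 1]
3. p2, 0   [¬→-rule on 1]
4. □¬p2, 1   [◇-rule on 2: fresh world 1, 0R1]
5. ¬p2, 1   [□-rule on 4 via 1R1]
Accessibility: 0R0, 0R1, 1R1

Yes, satisfiable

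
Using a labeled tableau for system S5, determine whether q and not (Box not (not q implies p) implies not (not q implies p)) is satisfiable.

1. q and not (Box not (not q implies p) implies not (not q implies p)), w0
2. q, w0   [and-rule on 1]
3. not (Box not (not q implies p) implies not (not q implies p)), w0   [and-rule on 1]
4. Box not (not q implies p), w0   [neg-implies-rule on 3]
5. not q implies p, w0   [neg-implies-rule on 3]
6. not (not q implies p), w0   [Box-rule on 4 via w0Rw0]
7. not q, w0   [neg-implies-rule on 6]
8. not p, w0   [neg-implies-rule on 6]
Accessibility: w0Rw0
Branch closes: q and not q both at w0.
(One branch shown.) All branches close.

No, unsatisfiable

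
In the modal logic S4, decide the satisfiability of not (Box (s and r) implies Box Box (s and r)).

1. not (Box (s and r) implies Box Box (s and r)), 0
2. Box (s and r), 0
3. not Box Box (s and r), 0
4. s and r, 0
5. s, 0
6. r, 0
7. not Box (s and r), 1
8. s and r, 1
9. s, 1
10. r, 1
11. not (s and r), 2
12. s and r, 2
13. s, 2
14. r, 2
15. not r, 2
Accessibility: 0R0, 0R1, 0R2, 1R1, 1R2, 2R2
Branch closes: r and not r both at 2.
All branches of the tableau close; one closing branch shown above.

No, unsatisfiable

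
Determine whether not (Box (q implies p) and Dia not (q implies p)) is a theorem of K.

Yes, valid

Tableau for the negation Box (q implies p) and Dia not (q implies p):
1. Box (q implies p) and Dia not (q implies p), u
2. Box (q implies p), u
3. Dia not (q implies p), u
4. not (q implies p), v
5. q, v
6. not p, v
7. q implies p, v
8. p, v
Accessibility: uRv
Branch closes: p and not p both at v.
Every branch of the negation's tableau closes; the branch above is one of them.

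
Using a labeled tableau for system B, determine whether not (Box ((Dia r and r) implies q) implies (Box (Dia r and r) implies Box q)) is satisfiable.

1. not (Box ((Dia r and r) implies q) implies (Box (Dia r and r) implies Box q)), 0
2. Box ((Dia r and r) implies q), 0
3. not (Box (Dia r and r) implies Box q), 0
4. Box (Dia r and r), 0
5. not Box q, 0
6. (Dia r and r) implies q, 0
7. Dia r and r, 0
8. Dia r, 0
9. r, 0
10. q, 0
11. not q, 1
12. (Dia r and r) implies q, 1
13. Dia r and r, 1
14. Dia r, 1
15. r, 1
16. not (Dia r and r), 1
17. not Dia r, 1
18. not r, 0
Accessibility: 0R0, 0R1, 1R0, 1R1
Branch closes: r and not r both at 0.
All branches of the tableau close; one closing branch shown above.

Unsatisfiable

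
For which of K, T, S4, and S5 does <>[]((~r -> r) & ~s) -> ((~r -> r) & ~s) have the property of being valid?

S5

S5-tableau for the negation ~(<>[]((~r -> r) & ~s) -> ((~r -> r) & ~s)):
1. ~(<>[]((~r -> r) & ~s) -> ((~r -> r) & ~s)), u
2. <>[]((~r -> r) & ~s), u
3. ~((~r -> r) & ~s), u
4. ~(~r -> r), u
5. ~r, u
6. []((~r -> r) & ~s), v
7. (~r -> r) & ~s, u
8. ~r -> r, u
9. ~s, u
10. (~r -> r) & ~s, v
11. ~r -> r, v
12. ~s, v
13. r, u
Accessibility: uRu, uRv, vRu, vRv
Branch closes: r and ~r both at u.
Every branch closes (one shown): valid in S5.
S4-tableau for the negation ~(<>[]((~r -> r) & ~s) -> ((~r -> r) & ~s)):
1. ~(<>[]((~r -> r) & ~s) -> ((~r -> r) & ~s)), u
2. <>[]((~r -> r) & ~s), u
3. ~((~r -> r) & ~s), u
4. s, u
5. []((~r -> r) & ~s), v
6. (~r -> r) & ~s, v
7. ~r -> r, v
8. ~s, v
9. r, v
Accessibility: uRu, uRv, vRv
Complete open branch: countermodel on an S4-frame, so not valid in S4, nor in K, T (the same frame is also a K-frame and a T-frame).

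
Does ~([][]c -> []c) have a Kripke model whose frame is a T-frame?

1. ~([][]c -> []c), w0
2. [][]c, w0
3. ~[]c, w0
4. []c, w0
5. c, w0
6. ~c, w1
7. []c, w1
8. c, w1
Accessibility: w0Rw0, w0Rw1, w1Rw1
Branch closes: c and ~c both at w1.
(One branch shown.) All branches close.

Unsatisfiable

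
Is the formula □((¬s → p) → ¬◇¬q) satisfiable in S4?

Satisfiable

1. □((¬s → p) → ¬◇¬q), w0
2. (¬s → p) → ¬◇¬q, w0
3. ¬◇¬q, w0
4. q, w0
Accessibility: w0Rw0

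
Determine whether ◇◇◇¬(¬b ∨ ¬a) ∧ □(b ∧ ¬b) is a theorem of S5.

No, not valid

Tableau for the negation ¬(◇◇◇¬(¬b ∨ ¬a) ∧ □(b ∧ ¬b)):
1. ¬(◇◇◇¬(¬b ∨ ¬a) ∧ □(b ∧ ¬b)), w0
2. ¬□(b ∧ ¬b), w0   [¬∧-rule on 1 (branches; this branch)]
3. ¬(b ∧ ¬b), w1   [¬□-rule on 2: fresh world w1, w0Rw1]
4. b, w1   [¬∧-rule on 3 (branches; this branch)]
Accessibility: w0Rw0, w0Rw1, w1Rw0, w1Rw1
The negation has an open branch (countermodel exists).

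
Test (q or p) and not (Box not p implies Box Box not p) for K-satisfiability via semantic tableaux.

Satisfiable (open branch found)

1. (q or p) and not (Box not p implies Box Box not p), u
2. q or p, u
3. not (Box not p implies Box Box not p), u
4. Box not p, u
5. not Box Box not p, u
6. p, u
7. not Box not p, v
8. not p, v
9. p, w
Accessibility: uRv, vRw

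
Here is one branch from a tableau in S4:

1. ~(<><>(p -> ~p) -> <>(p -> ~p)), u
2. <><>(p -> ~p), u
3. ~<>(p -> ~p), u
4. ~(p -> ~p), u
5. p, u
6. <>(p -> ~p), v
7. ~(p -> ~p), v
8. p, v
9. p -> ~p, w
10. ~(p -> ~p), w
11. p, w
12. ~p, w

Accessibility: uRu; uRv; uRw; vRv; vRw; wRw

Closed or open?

Closed

Both p and ~p appear at w.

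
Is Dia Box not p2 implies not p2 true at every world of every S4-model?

Invalid (countermodel exists)

Tableau for the negation not (Dia Box not p2 implies not p2):
1. not (Dia Box not p2 implies not p2), w0
2. Dia Box not p2, w0
3. p2, w0
4. Box not p2, w1
5. not p2, w1
Accessibility: w0Rw0, w0Rw1, w1Rw1
The negation has an open branch (countermodel exists).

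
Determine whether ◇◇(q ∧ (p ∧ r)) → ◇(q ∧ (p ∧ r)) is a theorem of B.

Not valid

Tableau for the negation ¬(◇◇(q ∧ (p ∧ r)) → ◇(q ∧ (p ∧ r))):
1. ¬(◇◇(q ∧ (p ∧ r)) → ◇(q ∧ (p ∧ r))), u
2. ◇◇(q ∧ (p ∧ r)), u
3. ¬◇(q ∧ (p ∧ r)), u
4. ¬(q ∧ (p ∧ r)), u
5. ¬(p ∧ r), u
6. ¬r, u
7. ◇(q ∧ (p ∧ r)), v
8. ¬(q ∧ (p ∧ r)), v
9. ¬(p ∧ r), v
10. ¬r, v
11. q ∧ (p ∧ r), w
12. q, w
13. p ∧ r, w
14. p, w
15. r, w
Accessibility: uRu, uRv, vRu, vRv, vRw, wRv, wRw
The negation has an open branch (countermodel exists).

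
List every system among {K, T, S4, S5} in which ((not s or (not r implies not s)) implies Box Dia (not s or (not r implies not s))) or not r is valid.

S5

S4-tableau for the negation not (((not s or (not r implies not s)) implies Box Dia (not s or (not r implies not s))) or not r):
1. not (((not s or (not r implies not s)) implies Box Dia (not s or (not r implies not s))) or not r), u
2. not ((not s or (not r implies not s)) implies Box Dia (not s or (not r implies not s))), u
3. r, u
4. not s or (not r implies not s), u
5. not Box Dia (not s or (not r implies not s)), u
6. not r implies not s, u
7. not s, u
8. not Dia (not s or (not r implies not s)), v
9. not (not s or (not r implies not s)), v
10. s, v
11. not (not r implies not s), v
12. not r, v
Accessibility: uRu, uRv, vRv
Complete open branch: countermodel on an S4-frame, so not valid in S4, nor in K, T (the same frame is also a K-frame and a T-frame).
S5-tableau for the negation not (((not s or (not r implies not s)) implies Box Dia (not s or (not r implies not s))) or not r):
1. not (((not s or (not r implies not s)) implies Box Dia (not s or (not r implies not s))) or not r), u
2. not ((not s or (not r implies not s)) implies Box Dia (not s or (not r implies not s))), u
3. r, u
4. not s or (not r implies not s), u
5. not Box Dia (not s or (not r implies not s)), u
6. not r implies not s, u
7. not Dia (not s or (not r implies not s)), v
8. not (not s or (not r implies not s)), u
9. s, u
10. not (not r implies not s), u
11. not r, u
Accessibility: uRu, uRv, vRu, vRv
Branch closes: r and not r both at u.
Every branch closes (one shown): valid in S5.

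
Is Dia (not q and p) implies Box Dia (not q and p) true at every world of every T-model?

Tableau for the negation not (Dia (not q and p) implies Box Dia (not q and p)):
1. not (Dia (not q and p) implies Box Dia (not q and p)), u
2. Dia (not q and p), u   [neg-implies-rule on 1]
3. not Box Dia (not q and p), u   [neg-implies-rule on 1]
4. not q and p, v   [Dia-rule on 2: fresh world v, uRv]
5. not q, v   [and-rule on 4]
6. p, v   [and-rule on 4]
7. not Dia (not q and p), w   [neg-Box-rule on 3: fresh world w, uRw]
8. not (not q and p), w   [neg-Dia-rule on 7 via wRw]
9. not p, w   [neg-and-rule on 8 (branches; this branch)]
Accessibility: uRu, uRv, uRw, vRv, wRw
The negation has an open branch (countermodel exists).

Not valid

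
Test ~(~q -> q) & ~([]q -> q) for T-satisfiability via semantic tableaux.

1. ~(~q -> q) & ~([]q -> q), 0
2. ~(~q -> q), 0   [&-rule on 1]
3. ~([]q -> q), 0   [&-rule on 1]
4. ~q, 0   [~->-rule on 2]
5. []q, 0   [~->-rule on 3]
6. q, 0   [[]-rule on 5 via 0R0]
Accessibility: 0R0
Branch closes: q and ~q both at 0.
All branches of the tableau close; one closing branch shown above.

Unsatisfiable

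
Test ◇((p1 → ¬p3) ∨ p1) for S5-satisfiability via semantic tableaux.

Satisfiable

1. ◇((p1 → ¬p3) ∨ p1), u
2. (p1 → ¬p3) ∨ p1, v   [◇-rule on 1: fresh world v, uRv]
3. p1, v   [∨-rule on 2 (branches; this branch)]
Accessibility: uRu, uRv, vRu, vRv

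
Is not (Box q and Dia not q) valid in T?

Tableau for the negation Box q and Dia not q:
1. Box q and Dia not q, 0
2. Box q, 0
3. Dia not q, 0
4. q, 0
5. not q, 1
6. q, 1
Accessibility: 0R0, 0R1, 1R1
Branch closes: q and not q both at 1.
Every branch of the negation's tableau closes; the branch above is one of them.

Valid in T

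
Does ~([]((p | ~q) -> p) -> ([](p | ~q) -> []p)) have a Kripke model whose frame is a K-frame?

Unsatisfiable

1. ~([]((p | ~q) -> p) -> ([](p | ~q) -> []p)), w0
2. []((p | ~q) -> p), w0
3. ~([](p | ~q) -> []p), w0
4. [](p | ~q), w0
5. ~[]p, w0
6. ~p, w1
7. (p | ~q) -> p, w1
8. p | ~q, w1
9. ~(p | ~q), w1
10. q, w1
11. ~q, w1
Accessibility: w0Rw1
Branch closes: q and ~q both at w1.
(One branch shown.) All branches close.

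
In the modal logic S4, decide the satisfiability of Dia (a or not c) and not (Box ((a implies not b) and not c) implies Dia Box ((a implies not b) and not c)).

No, unsatisfiable

1. Dia (a or not c) and not (Box ((a implies not b) and not c) implies Dia Box ((a implies not b) and not c)), 0
2. Dia (a or not c), 0   [and-rule on 1]
3. not (Box ((a implies not b) and not c) implies Dia Box ((a implies not b) and not c)), 0   [and-rule on 1]
4. Box ((a implies not b) and not c), 0   [neg-implies-rule on 3]
5. not Dia Box ((a implies not b) and not c), 0   [neg-implies-rule on 3]
6. (a implies not b) and not c, 0   [Box-rule on 4 via 0R0]
7. a implies not b, 0   [and-rule on 6]
8. not c, 0   [and-rule on 6]
9. not Box ((a implies not b) and not c), 0   [neg-Dia-rule on 5 via 0R0]
10. not b, 0   [implies-rule on 7 (branches; this branch)]
11. a or not c, 1   [Dia-rule on 2: fresh world 1, 0R1]
12. (a implies not b) and not c, 1   [Box-rule on 4 via 0R1]
13. a implies not b, 1   [and-rule on 12]
14. not c, 1   [and-rule on 12]
15. not Box ((a implies not b) and not c), 1   [neg-Dia-rule on 5 via 0R1]
16. not b, 1   [implies-rule on 13 (branches; this branch)]
17. not ((a implies not b) and not c), 2   [neg-Box-rule on 9: fresh world 2, 0R2]
18. (a implies not b) and not c, 2   [Box-rule on 4 via 0R2]
19. a implies not b, 2   [and-rule on 18]
20. not c, 2   [and-rule on 18]
21. not Box ((a implies not b) and not c), 2   [neg-Dia-rule on 5 via 0R2]
22. not (a implies not b), 2   [neg-and-rule on 17 (branches; this branch)]
23. a, 2   [neg-implies-rule on 22]
24. b, 2   [neg-implies-rule on 22]
25. not b, 2   [implies-rule on 19 (branches; this branch)]
Accessibility: 0R0, 0R1, 0R2, 1R1, 2R2
Branch closes: b and not b both at 2.
Every branch closes; the branch above is one of them.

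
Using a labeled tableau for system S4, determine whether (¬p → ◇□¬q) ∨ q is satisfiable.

1. (¬p → ◇□¬q) ∨ q, u
2. q, u
Accessibility: uRu

Satisfiable (open branch found)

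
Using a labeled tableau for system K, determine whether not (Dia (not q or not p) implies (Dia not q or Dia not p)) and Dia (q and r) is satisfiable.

No, unsatisfiable

1. not (Dia (not q or not p) implies (Dia not q or Dia not p)) and Dia (q and r), u
2. not (Dia (not q or not p) implies (Dia not q or Dia not p)), u
3. Dia (q and r), u
4. Dia (not q or not p), u
5. not (Dia not q or Dia not p), u
6. not Dia not q, u
7. not Dia not p, u
8. q and r, v
9. q, v
10. r, v
11. p, v
12. not q or not p, w
13. q, w
14. p, w
15. not p, w
Accessibility: uRv, uRw
Branch closes: p and not p both at w.
All branches of the tableau close; one closing branch shown above.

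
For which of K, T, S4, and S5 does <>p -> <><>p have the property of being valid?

T, S4, S5

T-tableau for the negation ~(<>p -> <><>p):
1. ~(<>p -> <><>p), w0
2. <>p, w0
3. ~<><>p, w0
4. ~<>p, w0
5. ~p, w0
6. p, w1
7. ~<>p, w1
8. ~p, w1
Accessibility: w0Rw0, w0Rw1, w1Rw1
Branch closes: p and ~p both at w1.
Every branch closes (one shown): valid in T, hence also in S4, S5 (every theorem of T is a theorem of S4 and S5).
K-tableau for the negation ~(<>p -> <><>p):
1. ~(<>p -> <><>p), w0
2. <>p, w0
3. ~<><>p, w0
4. p, w1
5. ~<>p, w1
Accessibility: w0Rw1
Complete open branch: countermodel on a K-frame, so not valid in K.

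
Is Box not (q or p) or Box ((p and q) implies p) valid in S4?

Tableau for the negation not (Box not (q or p) or Box ((p and q) implies p)):
1. not (Box not (q or p) or Box ((p and q) implies p)), w0
2. not Box not (q or p), w0
3. not Box ((p and q) implies p), w0
4. q or p, w1
5. p, w1
6. not ((p and q) implies p), w2
7. p and q, w2
8. not p, w2
9. p, w2
10. q, w2
Accessibility: w0Rw0, w0Rw1, w0Rw2, w1Rw1, w2Rw2
Branch closes: p and not p both at w2.
All branches of the negation close; one closing branch shown above.

Valid in S4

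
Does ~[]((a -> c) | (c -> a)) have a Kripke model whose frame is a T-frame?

No, unsatisfiable

1. ~[]((a -> c) | (c -> a)), w0
2. ~((a -> c) | (c -> a)), w1   [~[]-rule on 1: fresh world w1, w0Rw1]
3. ~(a -> c), w1   [~|-rule on 2]
4. ~(c -> a), w1   [~|-rule on 2]
5. a, w1   [~->-rule on 3]
6. ~c, w1   [~->-rule on 3]
7. c, w1   [~->-rule on 4]
8. ~a, w1   [~->-rule on 4]
Accessibility: w0Rw0, w0Rw1, w1Rw1
Branch closes: c and ~c both at w1.
All branches of the tableau close; one closing branch shown above.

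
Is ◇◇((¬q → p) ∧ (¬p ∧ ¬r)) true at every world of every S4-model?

Invalid (countermodel exists)

Tableau for the negation ¬◇◇((¬q → p) ∧ (¬p ∧ ¬r)):
1. ¬◇◇((¬q → p) ∧ (¬p ∧ ¬r)), u
2. ¬◇((¬q → p) ∧ (¬p ∧ ¬r)), u
3. ¬((¬q → p) ∧ (¬p ∧ ¬r)), u
4. ¬(¬p ∧ ¬r), u
5. r, u
Accessibility: uRu
The negation has an open branch (countermodel exists).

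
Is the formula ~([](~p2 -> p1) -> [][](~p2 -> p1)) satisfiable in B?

Yes, satisfiable

1. ~([](~p2 -> p1) -> [][](~p2 -> p1)), u
2. [](~p2 -> p1), u
3. ~[][](~p2 -> p1), u
4. ~p2 -> p1, u
5. p1, u
6. ~[](~p2 -> p1), v
7. ~p2 -> p1, v
8. p1, v
9. ~(~p2 -> p1), w
10. ~p2, w
11. ~p1, w
Accessibility: uRu, uRv, vRu, vRv, vRw, wRv, wRw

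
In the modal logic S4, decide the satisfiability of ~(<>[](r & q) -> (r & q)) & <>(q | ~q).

Yes, satisfiable

1. ~(<>[](r & q) -> (r & q)) & <>(q | ~q), 0
2. ~(<>[](r & q) -> (r & q)), 0
3. <>(q | ~q), 0
4. <>[](r & q), 0
5. ~(r & q), 0
6. ~q, 0
7. q | ~q, 1
8. ~q, 1
9. [](r & q), 2
10. r & q, 2
11. r, 2
12. q, 2
Accessibility: 0R0, 0R1, 0R2, 1R1, 2R2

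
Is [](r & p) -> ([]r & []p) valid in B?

Yes, valid

Tableau for the negation ~([](r & p) -> ([]r & []p)):
1. ~([](r & p) -> ([]r & []p)), u
2. [](r & p), u
3. ~([]r & []p), u
4. r & p, u
5. r, u
6. p, u
7. ~[]p, u
8. ~p, v
9. r & p, v
10. r, v
11. p, v
Accessibility: uRu, uRv, vRu, vRv
Branch closes: p and ~p both at v.
Every branch of the negation's tableau closes; the branch above is one of them.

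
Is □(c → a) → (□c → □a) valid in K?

Tableau for the negation ¬(□(c → a) → (□c → □a)):
1. ¬(□(c → a) → (□c → □a)), 0
2. □(c → a), 0
3. ¬(□c → □a), 0
4. □c, 0
5. ¬□a, 0
6. ¬a, 1
7. c → a, 1
8. c, 1
9. a, 1
Accessibility: 0R1
Branch closes: a and ¬a both at 1.
All branches of the negation close; one closing branch shown above.

Valid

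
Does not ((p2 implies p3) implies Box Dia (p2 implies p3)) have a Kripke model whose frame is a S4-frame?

1. not ((p2 implies p3) implies Box Dia (p2 implies p3)), u
2. p2 implies p3, u   [neg-implies-rule on 1]
3. not Box Dia (p2 implies p3), u   [neg-implies-rule on 1]
4. p3, u   [implies-rule on 2 (branches; this branch)]
5. not Dia (p2 implies p3), v   [neg-Box-rule on 3: fresh world v, uRv]
6. not (p2 implies p3), v   [neg-Dia-rule on 5 via vRv]
7. p2, v   [neg-implies-rule on 6]
8. not p3, v   [neg-implies-rule on 6]
Accessibility: uRu, uRv, vRv

Satisfiable (open branch found)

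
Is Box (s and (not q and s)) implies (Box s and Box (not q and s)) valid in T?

Yes, valid

Tableau for the negation not (Box (s and (not q and s)) implies (Box s and Box (not q and s))):
1. not (Box (s and (not q and s)) implies (Box s and Box (not q and s))), w0
2. Box (s and (not q and s)), w0
3. not (Box s and Box (not q and s)), w0
4. s and (not q and s), w0
5. s, w0
6. not q and s, w0
7. not q, w0
8. not Box (not q and s), w0
9. not (not q and s), w1
10. s and (not q and s), w1
11. s, w1
12. not q and s, w1
13. not q, w1
14. not s, w1
Accessibility: w0Rw0, w0Rw1, w1Rw1
Branch closes: s and not s both at w1.
All branches of the negation close; one closing branch shown above.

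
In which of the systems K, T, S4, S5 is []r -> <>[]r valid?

K-tableau for the negation ~([]r -> <>[]r):
1. ~([]r -> <>[]r), u
2. []r, u
3. ~<>[]r, u
Complete open branch: countermodel on a K-frame, so not valid in K.
T-tableau for the negation ~([]r -> <>[]r):
1. ~([]r -> <>[]r), u
2. []r, u
3. ~<>[]r, u
4. r, u
5. ~[]r, u
6. ~r, v
7. r, v
Accessibility: uRu, uRv, vRv
Branch closes: r and ~r both at v.
Every branch closes (one shown): valid in T, hence also in S4, S5 (every theorem of T is a theorem of S4 and S5).

T, S4, S5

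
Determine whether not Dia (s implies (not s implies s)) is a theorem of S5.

Not valid

Tableau for the negation Dia (s implies (not s implies s)):
1. Dia (s implies (not s implies s)), u
2. s implies (not s implies s), v
3. not s implies s, v
4. s, v
Accessibility: uRu, uRv, vRu, vRv
The negation has an open branch (countermodel exists).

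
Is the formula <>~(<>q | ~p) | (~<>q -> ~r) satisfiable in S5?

Satisfiable (open branch found)

1. <>~(<>q | ~p) | (~<>q -> ~r), u
2. ~<>q -> ~r, u   [|-rule on 1 (branches; this branch)]
3. ~r, u   [->-rule on 2 (branches; this branch)]
Accessibility: uRu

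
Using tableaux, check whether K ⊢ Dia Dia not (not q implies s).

Invalid (countermodel exists)

Tableau for the negation not Dia Dia not (not q implies s):
1. not Dia Dia not (not q implies s), u
The negation has an open branch (countermodel exists).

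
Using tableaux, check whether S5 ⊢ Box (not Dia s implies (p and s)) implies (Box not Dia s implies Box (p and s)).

Tableau for the negation not (Box (not Dia s implies (p and s)) implies (Box not Dia s implies Box (p and s))):
1. not (Box (not Dia s implies (p and s)) implies (Box not Dia s implies Box (p and s))), w0
2. Box (not Dia s implies (p and s)), w0
3. not (Box not Dia s implies Box (p and s)), w0
4. Box not Dia s, w0
5. not Box (p and s), w0
6. not Dia s implies (p and s), w0
7. not Dia s, w0
8. not s, w0
9. Dia s, w0
10. not (p and s), w1
11. not Dia s implies (p and s), w1
12. not Dia s, w1
13. not s, w1
14. Dia s, w1
15. s, w2
16. not Dia s implies (p and s), w2
17. not Dia s, w2
18. not s, w2
Accessibility: w0Rw0, w0Rw1, w0Rw2, w1Rw0, w1Rw1, w1Rw2, w2Rw0, w2Rw1, w2Rw2
Branch closes: s and not s both at w2.
Every branch of the negation's tableau closes; the branch above is one of them.

Valid in S5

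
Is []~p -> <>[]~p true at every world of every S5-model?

Yes, valid

Tableau for the negation ~([]~p -> <>[]~p):
1. ~([]~p -> <>[]~p), w0
2. []~p, w0
3. ~<>[]~p, w0
4. ~p, w0
5. ~[]~p, w0
6. p, w1
7. ~p, w1
Accessibility: w0Rw0, w0Rw1, w1Rw0, w1Rw1
Branch closes: p and ~p both at w1.
Every branch of the negation's tableau closes; the branch above is one of them.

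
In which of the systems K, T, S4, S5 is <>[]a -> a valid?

S5-tableau for the negation ~(<>[]a -> a):
1. ~(<>[]a -> a), u
2. <>[]a, u   [~->-rule on 1]
3. ~a, u   [~->-rule on 1]
4. []a, v   [<>-rule on 2: fresh world v, uRv]
5. a, u   [[]-rule on 4 via vRu]
Accessibility: uRu, uRv, vRu, vRv
Branch closes: a and ~a both at u.
Every branch closes (one shown): valid in S5.
S4-tableau for the negation ~(<>[]a -> a):
1. ~(<>[]a -> a), u
2. <>[]a, u   [~->-rule on 1]
3. ~a, u   [~->-rule on 1]
4. []a, v   [<>-rule on 2: fresh world v, uRv]
5. a, v   [[]-rule on 4 via vRv]
Accessibility: uRu, uRv, vRv
Complete open branch: countermodel on an S4-frame, so not valid in S4, nor in K, T (the same frame is also a K-frame and a T-frame).

S5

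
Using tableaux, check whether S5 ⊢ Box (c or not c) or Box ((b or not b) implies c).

Valid in S5

Tableau for the negation not (Box (c or not c) or Box ((b or not b) implies c)):
1. not (Box (c or not c) or Box ((b or not b) implies c)), u
2. not Box (c or not c), u
3. not Box ((b or not b) implies c), u
4. not (c or not c), v
5. not c, v
6. c, v
Accessibility: uRu, uRv, vRu, vRv
Branch closes: c and not c both at v.
Every branch of the negation's tableau closes; the branch above is one of them.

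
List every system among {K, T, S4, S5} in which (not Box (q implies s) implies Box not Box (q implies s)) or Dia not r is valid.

S4-tableau for the negation not ((not Box (q implies s) implies Box not Box (q implies s)) or Dia not r):
1. not ((not Box (q implies s) implies Box not Box (q implies s)) or Dia not r), u
2. not (not Box (q implies s) implies Box not Box (q implies s)), u   [neg-or-rule on 1]
3. not Dia not r, u   [neg-or-rule on 1]
4. not Box (q implies s), u   [neg-implies-rule on 2]
5. not Box not Box (q implies s), u   [neg-implies-rule on 2]
6. r, u   [neg-Dia-rule on 3 via uRu]
7. not (q implies s), v   [neg-Box-rule on 4: fresh world v, uRv]
8. q, v   [neg-implies-rule on 7]
9. not s, v   [neg-implies-rule on 7]
10. r, v   [neg-Dia-rule on 3 via uRv]
11. Box (q implies s), w   [neg-Box-rule on 5: fresh world w, uRw]
12. r, w   [neg-Dia-rule on 3 via uRw]
13. q implies s, w   [Box-rule on 11 via wRw]
14. s, w   [implies-rule on 13 (branches; this branch)]
Accessibility: uRu, uRv, uRw, vRv, wRw
Complete open branch: countermodel on an S4-frame, so not valid in S4, nor in K, T (the same frame is also a K-frame and a T-frame).
S5-tableau for the negation not ((not Box (q implies s) implies Box not Box (q implies s)) or Dia not r):
1. not ((not Box (q implies s) implies Box not Box (q implies s)) or Dia not r), u
2. not (not Box (q implies s) implies Box not Box (q implies s)), u   [neg-or-rule on 1]
3. not Dia not r, u   [neg-or-rule on 1]
4. not Box (q implies s), u   [neg-implies-rule on 2]
5. not Box not Box (q implies s), u   [neg-implies-rule on 2]
6. r, u   [neg-Dia-rule on 3 via uRu]
7. not (q implies s), v   [neg-Box-rule on 4: fresh world v, uRv]
8. q, v   [neg-implies-rule on 7]
9. not s, v   [neg-implies-rule on 7]
10. r, v   [neg-Dia-rule on 3 via uRv]
11. Box (q implies s), w   [neg-Box-rule on 5: fresh world w, uRw]
12. r, w   [neg-Dia-rule on 3 via uRw]
13. q implies s, u   [Box-rule on 11 via wRu]
14. q implies s, v   [Box-rule on 11 via wRv]
15. q implies s, w   [Box-rule on 11 via wRw]
16. s, u   [implies-rule on 13 (branches; this branch)]
17. s, v   [implies-rule on 14 (branches; this branch)]
Accessibility: uRu, uRv, uRw, vRu, vRv, vRw, wRu, wRv, wRw
Branch closes: s and not s both at v.
Every branch closes (one shown): valid in S5.

S5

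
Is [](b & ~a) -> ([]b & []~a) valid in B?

Valid in B

Tableau for the negation ~([](b & ~a) -> ([]b & []~a)):
1. ~([](b & ~a) -> ([]b & []~a)), u
2. [](b & ~a), u
3. ~([]b & []~a), u
4. b & ~a, u
5. b, u
6. ~a, u
7. ~[]~a, u
8. a, v
9. b & ~a, v
10. b, v
11. ~a, v
Accessibility: uRu, uRv, vRu, vRv
Branch closes: a and ~a both at v.
All branches of the negation close; one closing branch shown above.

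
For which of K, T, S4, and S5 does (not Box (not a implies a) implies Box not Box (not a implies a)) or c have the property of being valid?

S5

S4-tableau for the negation not ((not Box (not a implies a) implies Box not Box (not a implies a)) or c):
1. not ((not Box (not a implies a) implies Box not Box (not a implies a)) or c), u
2. not (not Box (not a implies a) implies Box not Box (not a implies a)), u
3. not c, u
4. not Box (not a implies a), u
5. not Box not Box (not a implies a), u
6. not (not a implies a), v
7. not a, v
8. Box (not a implies a), w
9. not a implies a, w
10. a, w
Accessibility: uRu, uRv, uRw, vRv, wRw
Complete open branch: countermodel on an S4-frame, so not valid in S4, nor in K, T (the same frame is also a K-frame and a T-frame).
S5-tableau for the negation not ((not Box (not a implies a) implies Box not Box (not a implies a)) or c):
1. not ((not Box (not a implies a) implies Box not Box (not a implies a)) or c), u
2. not (not Box (not a implies a) implies Box not Box (not a implies a)), u
3. not c, u
4. not Box (not a implies a), u
5. not Box not Box (not a implies a), u
6. not (not a implies a), v
7. not a, v
8. Box (not a implies a), w
9. not a implies a, u
10. not a implies a, v
11. not a implies a, w
12. a, u
13. a, v
Accessibility: uRu, uRv, uRw, vRu, vRv, vRw, wRu, wRv, wRw
Branch closes: a and not a both at v.
Every branch closes (one shown): valid in S5.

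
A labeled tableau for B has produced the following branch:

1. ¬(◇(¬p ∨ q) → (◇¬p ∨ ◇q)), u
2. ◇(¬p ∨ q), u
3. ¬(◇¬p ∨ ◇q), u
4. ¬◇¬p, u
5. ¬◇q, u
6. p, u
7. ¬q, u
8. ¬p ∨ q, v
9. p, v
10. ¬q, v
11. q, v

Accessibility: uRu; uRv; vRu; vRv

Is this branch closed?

Both q and ¬q appear at v.

Yes, closed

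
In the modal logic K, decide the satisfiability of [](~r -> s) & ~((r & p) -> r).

1. [](~r -> s) & ~((r & p) -> r), u
2. [](~r -> s), u
3. ~((r & p) -> r), u
4. r & p, u
5. ~r, u
6. r, u
7. p, u
Branch closes: r and ~r both at u.
All branches of the tableau close; one closing branch shown above.

Unsatisfiable (every branch closes)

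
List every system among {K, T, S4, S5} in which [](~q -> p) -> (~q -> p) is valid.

T-tableau for the negation ~([](~q -> p) -> (~q -> p)):
1. ~([](~q -> p) -> (~q -> p)), 0
2. [](~q -> p), 0
3. ~(~q -> p), 0
4. ~q, 0
5. ~p, 0
6. ~q -> p, 0
7. p, 0
Accessibility: 0R0
Branch closes: p and ~p both at 0.
Every branch closes (one shown): valid in T, hence also in S4, S5 (every theorem of T is a theorem of S4 and S5).
K-tableau for the negation ~([](~q -> p) -> (~q -> p)):
1. ~([](~q -> p) -> (~q -> p)), 0
2. [](~q -> p), 0
3. ~(~q -> p), 0
4. ~q, 0
5. ~p, 0
Complete open branch: countermodel on a K-frame, so not valid in K.

T, S4, S5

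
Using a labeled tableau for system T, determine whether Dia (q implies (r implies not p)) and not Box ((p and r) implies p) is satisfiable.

Unsatisfiable (every branch closes)

1. Dia (q implies (r implies not p)) and not Box ((p and r) implies p), 0
2. Dia (q implies (r implies not p)), 0   [and-rule on 1]
3. not Box ((p and r) implies p), 0   [and-rule on 1]
4. q implies (r implies not p), 1   [Dia-rule on 2: fresh world 1, 0R1]
5. r implies not p, 1   [implies-rule on 4 (branches; this branch)]
6. not p, 1   [implies-rule on 5 (branches; this branch)]
7. not ((p and r) implies p), 2   [neg-Box-rule on 3: fresh world 2, 0R2]
8. p and r, 2   [neg-implies-rule on 7]
9. not p, 2   [neg-implies-rule on 7]
10. p, 2   [and-rule on 8]
11. r, 2   [and-rule on 8]
Accessibility: 0R0, 0R1, 0R2, 1R1, 2R2
Branch closes: p and not p both at 2.
Every branch closes; the branch above is one of them.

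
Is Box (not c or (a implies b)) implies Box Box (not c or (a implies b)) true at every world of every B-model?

Tableau for the negation not (Box (not c or (a implies b)) implies Box Box (not c or (a implies b))):
1. not (Box (not c or (a implies b)) implies Box Box (not c or (a implies b))), 0
2. Box (not c or (a implies b)), 0
3. not Box Box (not c or (a implies b)), 0
4. not c or (a implies b), 0
5. a implies b, 0
6. b, 0
7. not Box (not c or (a implies b)), 1
8. not c or (a implies b), 1
9. a implies b, 1
10. b, 1
11. not (not c or (a implies b)), 2
12. c, 2
13. not (a implies b), 2
14. a, 2
15. not b, 2
Accessibility: 0R0, 0R1, 1R0, 1R1, 1R2, 2R1, 2R2
The negation has an open branch (countermodel exists).

No, not valid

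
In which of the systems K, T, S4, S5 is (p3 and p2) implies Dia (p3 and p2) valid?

T, S4, S5

K-tableau for the negation not ((p3 and p2) implies Dia (p3 and p2)):
1. not ((p3 and p2) implies Dia (p3 and p2)), 0
2. p3 and p2, 0   [neg-implies-rule on 1]
3. not Dia (p3 and p2), 0   [neg-implies-rule on 1]
4. p3, 0   [and-rule on 2]
5. p2, 0   [and-rule on 2]
Complete open branch: countermodel on a K-frame, so not valid in K.
T-tableau for the negation not ((p3 and p2) implies Dia (p3 and p2)):
1. not ((p3 and p2) implies Dia (p3 and p2)), 0
2. p3 and p2, 0   [neg-implies-rule on 1]
3. not Dia (p3 and p2), 0   [neg-implies-rule on 1]
4. p3, 0   [and-rule on 2]
5. p2, 0   [and-rule on 2]
6. not (p3 and p2), 0   [neg-Dia-rule on 3 via 0R0]
7. not p2, 0   [neg-and-rule on 6 (branches; this branch)]
Accessibility: 0R0
Branch closes: p2 and not p2 both at 0.
Every branch closes (one shown): valid in T, hence also in S4, S5 (every theorem of T is a theorem of S4 and S5).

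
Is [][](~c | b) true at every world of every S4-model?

Tableau for the negation ~[][](~c | b):
1. ~[][](~c | b), u
2. ~[](~c | b), v
3. ~(~c | b), w
4. c, w
5. ~b, w
Accessibility: uRu, uRv, uRw, vRv, vRw, wRw
The negation has an open branch (countermodel exists).

Invalid (countermodel exists)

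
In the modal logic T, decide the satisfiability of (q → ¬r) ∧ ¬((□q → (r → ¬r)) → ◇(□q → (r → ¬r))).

Unsatisfiable

1. (q → ¬r) ∧ ¬((□q → (r → ¬r)) → ◇(□q → (r → ¬r))), u
2. q → ¬r, u   [∧-rule on 1]
3. ¬((□q → (r → ¬r)) → ◇(□q → (r → ¬r))), u   [∧-rule on 1]
4. □q → (r → ¬r), u   [¬→-rule on 3]
5. ¬◇(□q → (r → ¬r)), u   [¬→-rule on 3]
6. ¬(□q → (r → ¬r)), u   [¬◇-rule on 5 via uRu]
7. □q, u   [¬→-rule on 6]
8. ¬(r → ¬r), u   [¬→-rule on 6]
9. r, u   [¬→-rule on 8]
10. q, u   [□-rule on 7 via uRu]
11. ¬r, u   [→-rule on 2 (branches; this branch)]
Accessibility: uRu
Branch closes: r and ¬r both at u.
(One branch shown.) All branches close.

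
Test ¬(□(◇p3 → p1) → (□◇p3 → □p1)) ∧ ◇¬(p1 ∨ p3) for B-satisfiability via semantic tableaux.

1. ¬(□(◇p3 → p1) → (□◇p3 → □p1)) ∧ ◇¬(p1 ∨ p3), w0
2. ¬(□(◇p3 → p1) → (□◇p3 → □p1)), w0
3. ◇¬(p1 ∨ p3), w0
4. □(◇p3 → p1), w0
5. ¬(□◇p3 → □p1), w0
6. □◇p3, w0
7. ¬□p1, w0
8. ◇p3 → p1, w0
9. ◇p3, w0
10. p1, w0
11. ¬(p1 ∨ p3), w1
12. ¬p1, w1
13. ¬p3, w1
14. ◇p3 → p1, w1
15. ◇p3, w1
16. ¬◇p3, w1
17. ¬p3, w0
18. ¬p1, w2
19. ◇p3 → p1, w2
20. ◇p3, w2
21. ¬◇p3, w2
22. ¬p3, w2
23. p3, w3
24. ◇p3 → p1, w3
25. ◇p3, w3
26. p1, w3
27. p3, w4
28. ¬p3, w4
Accessibility: w0Rw0, w0Rw1, w0Rw2, w0Rw3, w1Rw0, w1Rw1, w1Rw4, w2Rw0, w2Rw2, w3Rw0, w3Rw3, w4Rw1, w4Rw4
Branch closes: p3 and ¬p3 both at w4.
Every branch closes; the branch above is one of them.

Unsatisfiable (every branch closes)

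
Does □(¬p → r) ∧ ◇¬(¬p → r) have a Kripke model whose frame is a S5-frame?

1. □(¬p → r) ∧ ◇¬(¬p → r), 0
2. □(¬p → r), 0   [∧-rule on 1]
3. ◇¬(¬p → r), 0   [∧-rule on 1]
4. ¬p → r, 0   [□-rule on 2 via 0R0]
5. r, 0   [→-rule on 4 (branches; this branch)]
6. ¬(¬p → r), 1   [◇-rule on 3: fresh world 1, 0R1]
7. ¬p, 1   [¬→-rule on 6]
8. ¬r, 1   [¬→-rule on 6]
9. ¬p → r, 1   [□-rule on 2 via 0R1]
10. r, 1   [→-rule on 9 (branches; this branch)]
Accessibility: 0R0, 0R1, 1R0, 1R1
Branch closes: r and ¬r both at 1.
All branches of the tableau close; one closing branch shown above.

Unsatisfiable (every branch closes)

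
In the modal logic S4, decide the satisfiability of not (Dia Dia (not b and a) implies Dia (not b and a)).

Unsatisfiable (every branch closes)

1. not (Dia Dia (not b and a) implies Dia (not b and a)), u
2. Dia Dia (not b and a), u
3. not Dia (not b and a), u
4. not (not b and a), u
5. not a, u
6. Dia (not b and a), v
7. not (not b and a), v
8. not a, v
9. not b and a, w
10. not b, w
11. a, w
12. not (not b and a), w
13. not a, w
Accessibility: uRu, uRv, uRw, vRv, vRw, wRw
Branch closes: a and not a both at w.
Every branch closes; the branch above is one of them.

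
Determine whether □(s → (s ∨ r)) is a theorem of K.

Valid

Tableau for the negation ¬□(s → (s ∨ r)):
1. ¬□(s → (s ∨ r)), w0
2. ¬(s → (s ∨ r)), w1
3. s, w1
4. ¬(s ∨ r), w1
5. ¬s, w1
6. ¬r, w1
Accessibility: w0Rw1
Branch closes: s and ¬s both at w1.
All branches of the negation close; one closing branch shown above.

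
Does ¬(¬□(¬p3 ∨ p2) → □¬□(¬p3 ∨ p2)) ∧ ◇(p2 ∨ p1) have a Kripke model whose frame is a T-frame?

1. ¬(¬□(¬p3 ∨ p2) → □¬□(¬p3 ∨ p2)) ∧ ◇(p2 ∨ p1), w0
2. ¬(¬□(¬p3 ∨ p2) → □¬□(¬p3 ∨ p2)), w0   [∧-rule on 1]
3. ◇(p2 ∨ p1), w0   [∧-rule on 1]
4. ¬□(¬p3 ∨ p2), w0   [¬→-rule on 2]
5. ¬□¬□(¬p3 ∨ p2), w0   [¬→-rule on 2]
6. p2 ∨ p1, w1   [◇-rule on 3: fresh world w1, w0Rw1]
7. p1, w1   [∨-rule on 6 (branches; this branch)]
8. ¬(¬p3 ∨ p2), w2   [¬□-rule on 4: fresh world w2, w0Rw2]
9. p3, w2   [¬∨-rule on 8]
10. ¬p2, w2   [¬∨-rule on 8]
11. □(¬p3 ∨ p2), w3   [¬□-rule on 5: fresh world w3, w0Rw3]
12. ¬p3 ∨ p2, w3   [□-rule on 11 via w3Rw3]
13. p2, w3   [∨-rule on 12 (branches; this branch)]
Accessibility: w0Rw0, w0Rw1, w0Rw2, w0Rw3, w1Rw1, w2Rw2, w3Rw3

Satisfiable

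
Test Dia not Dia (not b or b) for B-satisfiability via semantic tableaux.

1. Dia not Dia (not b or b), 0
2. not Dia (not b or b), 1
3. not (not b or b), 0
4. b, 0
5. not b, 0
Accessibility: 0R0, 0R1, 1R0, 1R1
Branch closes: b and not b both at 0.
Every branch closes; the branch above is one of them.

Unsatisfiable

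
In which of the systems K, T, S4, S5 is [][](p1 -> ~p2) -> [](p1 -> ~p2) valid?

T, S4, S5

T-tableau for the negation ~([][](p1 -> ~p2) -> [](p1 -> ~p2)):
1. ~([][](p1 -> ~p2) -> [](p1 -> ~p2)), w0
2. [][](p1 -> ~p2), w0
3. ~[](p1 -> ~p2), w0
4. [](p1 -> ~p2), w0
5. p1 -> ~p2, w0
6. ~p2, w0
7. ~(p1 -> ~p2), w1
8. p1, w1
9. p2, w1
10. [](p1 -> ~p2), w1
11. p1 -> ~p2, w1
12. ~p2, w1
Accessibility: w0Rw0, w0Rw1, w1Rw1
Branch closes: p2 and ~p2 both at w1.
Every branch closes (one shown): valid in T, hence also in S4, S5 (every theorem of T is a theorem of S4 and S5).
K-tableau for the negation ~([][](p1 -> ~p2) -> [](p1 -> ~p2)):
1. ~([][](p1 -> ~p2) -> [](p1 -> ~p2)), w0
2. [][](p1 -> ~p2), w0
3. ~[](p1 -> ~p2), w0
4. ~(p1 -> ~p2), w1
5. p1, w1
6. p2, w1
7. [](p1 -> ~p2), w1
Accessibility: w0Rw1
Complete open branch: countermodel on a K-frame, so not valid in K.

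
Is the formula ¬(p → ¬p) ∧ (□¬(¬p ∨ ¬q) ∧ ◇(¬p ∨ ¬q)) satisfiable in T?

1. ¬(p → ¬p) ∧ (□¬(¬p ∨ ¬q) ∧ ◇(¬p ∨ ¬q)), w0
2. ¬(p → ¬p), w0
3. □¬(¬p ∨ ¬q) ∧ ◇(¬p ∨ ¬q), w0
4. p, w0
5. □¬(¬p ∨ ¬q), w0
6. ◇(¬p ∨ ¬q), w0
7. ¬(¬p ∨ ¬q), w0
8. q, w0
9. ¬p ∨ ¬q, w1
10. ¬(¬p ∨ ¬q), w1
11. p, w1
12. q, w1
13. ¬q, w1
Accessibility: w0Rw0, w0Rw1, w1Rw1
Branch closes: q and ¬q both at w1.
Every branch closes; the branch above is one of them.

Unsatisfiable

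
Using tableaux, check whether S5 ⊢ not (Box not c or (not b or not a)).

Tableau for the negation Box not c or (not b or not a):
1. Box not c or (not b or not a), u
2. not b or not a, u
3. not a, u
Accessibility: uRu
The negation has an open branch (countermodel exists).

No, not valid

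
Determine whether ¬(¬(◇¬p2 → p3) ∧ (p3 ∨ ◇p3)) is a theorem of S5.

Tableau for the negation ¬(◇¬p2 → p3) ∧ (p3 ∨ ◇p3):
1. ¬(◇¬p2 → p3) ∧ (p3 ∨ ◇p3), u
2. ¬(◇¬p2 → p3), u   [∧-rule on 1]
3. p3 ∨ ◇p3, u   [∧-rule on 1]
4. ◇¬p2, u   [¬→-rule on 2]
5. ¬p3, u   [¬→-rule on 2]
6. ◇p3, u   [∨-rule on 3 (branches; this branch)]
7. ¬p2, v   [◇-rule on 4: fresh world v, uRv]
8. p3, w   [◇-rule on 6: fresh world w, uRw]
Accessibility: uRu, uRv, uRw, vRu, vRv, vRw, wRu, wRv, wRw
The negation has an open branch (countermodel exists).

Invalid (countermodel exists)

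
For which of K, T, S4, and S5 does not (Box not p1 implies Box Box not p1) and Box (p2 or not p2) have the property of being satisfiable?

S4-tableau for the formula:
1. not (Box not p1 implies Box Box not p1) and Box (p2 or not p2), 0
2. not (Box not p1 implies Box Box not p1), 0
3. Box (p2 or not p2), 0
4. Box not p1, 0
5. not Box Box not p1, 0
6. p2 or not p2, 0
7. not p1, 0
8. not p2, 0
9. not Box not p1, 1
10. p2 or not p2, 1
11. not p1, 1
12. not p2, 1
13. p1, 2
14. p2 or not p2, 2
15. not p1, 2
Accessibility: 0R0, 0R1, 0R2, 1R1, 1R2, 2R2
Branch closes: p1 and not p1 both at 2.
Every branch closes (one shown): unsatisfiable in S4, hence also in S5 (every S5-frame is an S4-frame).
T-tableau for the formula:
1. not (Box not p1 implies Box Box not p1) and Box (p2 or not p2), 0
2. not (Box not p1 implies Box Box not p1), 0
3. Box (p2 or not p2), 0
4. Box not p1, 0
5. not Box Box not p1, 0
6. p2 or not p2, 0
7. not p1, 0
8. not p2, 0
9. not Box not p1, 1
10. p2 or not p2, 1
11. not p1, 1
12. not p2, 1
13. p1, 2
Accessibility: 0R0, 0R1, 1R1, 1R2, 2R2
Complete open branch: satisfiable in T, hence also in K (this T-model is also a K-model).

K, T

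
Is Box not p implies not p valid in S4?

Valid

Tableau for the negation not (Box not p implies not p):
1. not (Box not p implies not p), u
2. Box not p, u   [neg-implies-rule on 1]
3. p, u   [neg-implies-rule on 1]
4. not p, u   [Box-rule on 2 via uRu]
Accessibility: uRu
Branch closes: p and not p both at u.
All branches of the negation close; one closing branch shown above.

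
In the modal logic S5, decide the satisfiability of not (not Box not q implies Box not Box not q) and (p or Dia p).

1. not (not Box not q implies Box not Box not q) and (p or Dia p), u
2. not (not Box not q implies Box not Box not q), u
3. p or Dia p, u
4. not Box not q, u
5. not Box not Box not q, u
6. Dia p, u
7. q, v
8. Box not q, w
9. not q, u
10. not q, v
Accessibility: uRu, uRv, uRw, vRu, vRv, vRw, wRu, wRv, wRw
Branch closes: q and not q both at v.
(One branch shown.) All branches close.

Unsatisfiable (every branch closes)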